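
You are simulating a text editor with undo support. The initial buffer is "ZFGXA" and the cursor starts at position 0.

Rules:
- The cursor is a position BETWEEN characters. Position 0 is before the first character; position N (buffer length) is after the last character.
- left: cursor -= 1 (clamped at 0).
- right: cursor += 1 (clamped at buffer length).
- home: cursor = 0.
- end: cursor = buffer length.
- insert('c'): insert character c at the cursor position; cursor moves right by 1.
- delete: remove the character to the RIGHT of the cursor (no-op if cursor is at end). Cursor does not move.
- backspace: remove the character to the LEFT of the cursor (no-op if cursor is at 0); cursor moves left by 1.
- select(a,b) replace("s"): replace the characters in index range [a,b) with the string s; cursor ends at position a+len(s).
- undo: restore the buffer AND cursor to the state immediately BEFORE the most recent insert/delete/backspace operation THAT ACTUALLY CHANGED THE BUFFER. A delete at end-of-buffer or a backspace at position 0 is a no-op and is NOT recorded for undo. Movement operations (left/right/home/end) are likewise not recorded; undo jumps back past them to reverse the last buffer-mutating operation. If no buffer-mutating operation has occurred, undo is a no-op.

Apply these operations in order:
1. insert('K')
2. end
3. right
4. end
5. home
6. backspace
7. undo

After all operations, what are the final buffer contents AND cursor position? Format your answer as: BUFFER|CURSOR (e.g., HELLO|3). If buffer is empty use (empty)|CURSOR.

After op 1 (insert('K')): buf='KZFGXA' cursor=1
After op 2 (end): buf='KZFGXA' cursor=6
After op 3 (right): buf='KZFGXA' cursor=6
After op 4 (end): buf='KZFGXA' cursor=6
After op 5 (home): buf='KZFGXA' cursor=0
After op 6 (backspace): buf='KZFGXA' cursor=0
After op 7 (undo): buf='ZFGXA' cursor=0

Answer: ZFGXA|0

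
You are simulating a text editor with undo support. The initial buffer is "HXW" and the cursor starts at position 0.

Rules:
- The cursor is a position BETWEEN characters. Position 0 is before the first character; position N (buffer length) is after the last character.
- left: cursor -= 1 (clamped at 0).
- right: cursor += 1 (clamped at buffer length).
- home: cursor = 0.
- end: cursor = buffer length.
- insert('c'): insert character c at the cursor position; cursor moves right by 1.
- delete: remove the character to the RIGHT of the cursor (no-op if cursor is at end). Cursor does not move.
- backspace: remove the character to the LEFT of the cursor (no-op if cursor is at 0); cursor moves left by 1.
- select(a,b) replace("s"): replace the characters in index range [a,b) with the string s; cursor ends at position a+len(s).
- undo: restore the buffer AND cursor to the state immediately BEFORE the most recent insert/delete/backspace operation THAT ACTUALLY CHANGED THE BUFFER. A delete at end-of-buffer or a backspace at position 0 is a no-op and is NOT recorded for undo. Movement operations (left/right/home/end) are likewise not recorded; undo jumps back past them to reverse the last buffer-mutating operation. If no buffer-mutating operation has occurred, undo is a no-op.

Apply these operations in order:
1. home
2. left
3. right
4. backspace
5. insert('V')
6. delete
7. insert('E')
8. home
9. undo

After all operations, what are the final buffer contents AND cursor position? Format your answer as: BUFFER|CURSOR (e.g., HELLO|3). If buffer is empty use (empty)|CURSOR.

Answer: VW|1

Derivation:
After op 1 (home): buf='HXW' cursor=0
After op 2 (left): buf='HXW' cursor=0
After op 3 (right): buf='HXW' cursor=1
After op 4 (backspace): buf='XW' cursor=0
After op 5 (insert('V')): buf='VXW' cursor=1
After op 6 (delete): buf='VW' cursor=1
After op 7 (insert('E')): buf='VEW' cursor=2
After op 8 (home): buf='VEW' cursor=0
After op 9 (undo): buf='VW' cursor=1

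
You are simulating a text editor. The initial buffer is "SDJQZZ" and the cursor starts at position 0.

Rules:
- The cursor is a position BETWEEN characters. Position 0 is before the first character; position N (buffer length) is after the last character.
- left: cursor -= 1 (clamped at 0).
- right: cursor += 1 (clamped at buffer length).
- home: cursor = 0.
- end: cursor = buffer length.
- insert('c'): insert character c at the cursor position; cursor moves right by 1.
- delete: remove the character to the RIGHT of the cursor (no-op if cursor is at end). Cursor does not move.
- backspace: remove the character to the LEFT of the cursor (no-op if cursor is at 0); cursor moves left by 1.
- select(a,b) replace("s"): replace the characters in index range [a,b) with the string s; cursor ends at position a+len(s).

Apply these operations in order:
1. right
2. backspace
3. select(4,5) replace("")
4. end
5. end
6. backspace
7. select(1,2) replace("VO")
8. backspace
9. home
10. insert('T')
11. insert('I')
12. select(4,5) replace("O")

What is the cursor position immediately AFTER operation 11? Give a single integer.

Answer: 2

Derivation:
After op 1 (right): buf='SDJQZZ' cursor=1
After op 2 (backspace): buf='DJQZZ' cursor=0
After op 3 (select(4,5) replace("")): buf='DJQZ' cursor=4
After op 4 (end): buf='DJQZ' cursor=4
After op 5 (end): buf='DJQZ' cursor=4
After op 6 (backspace): buf='DJQ' cursor=3
After op 7 (select(1,2) replace("VO")): buf='DVOQ' cursor=3
After op 8 (backspace): buf='DVQ' cursor=2
After op 9 (home): buf='DVQ' cursor=0
After op 10 (insert('T')): buf='TDVQ' cursor=1
After op 11 (insert('I')): buf='TIDVQ' cursor=2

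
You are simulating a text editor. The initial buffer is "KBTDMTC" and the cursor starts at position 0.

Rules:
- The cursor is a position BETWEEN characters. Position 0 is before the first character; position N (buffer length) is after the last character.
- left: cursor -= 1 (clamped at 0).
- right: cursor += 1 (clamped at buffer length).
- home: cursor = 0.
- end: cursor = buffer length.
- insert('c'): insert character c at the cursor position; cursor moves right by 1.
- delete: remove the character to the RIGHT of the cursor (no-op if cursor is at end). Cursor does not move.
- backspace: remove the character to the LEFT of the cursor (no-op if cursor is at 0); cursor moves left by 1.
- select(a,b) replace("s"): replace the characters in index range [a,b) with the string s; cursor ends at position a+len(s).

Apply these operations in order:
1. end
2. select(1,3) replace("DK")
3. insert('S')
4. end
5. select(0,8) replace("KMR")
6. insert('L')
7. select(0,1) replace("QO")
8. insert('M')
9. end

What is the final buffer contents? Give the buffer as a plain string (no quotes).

After op 1 (end): buf='KBTDMTC' cursor=7
After op 2 (select(1,3) replace("DK")): buf='KDKDMTC' cursor=3
After op 3 (insert('S')): buf='KDKSDMTC' cursor=4
After op 4 (end): buf='KDKSDMTC' cursor=8
After op 5 (select(0,8) replace("KMR")): buf='KMR' cursor=3
After op 6 (insert('L')): buf='KMRL' cursor=4
After op 7 (select(0,1) replace("QO")): buf='QOMRL' cursor=2
After op 8 (insert('M')): buf='QOMMRL' cursor=3
After op 9 (end): buf='QOMMRL' cursor=6

Answer: QOMMRL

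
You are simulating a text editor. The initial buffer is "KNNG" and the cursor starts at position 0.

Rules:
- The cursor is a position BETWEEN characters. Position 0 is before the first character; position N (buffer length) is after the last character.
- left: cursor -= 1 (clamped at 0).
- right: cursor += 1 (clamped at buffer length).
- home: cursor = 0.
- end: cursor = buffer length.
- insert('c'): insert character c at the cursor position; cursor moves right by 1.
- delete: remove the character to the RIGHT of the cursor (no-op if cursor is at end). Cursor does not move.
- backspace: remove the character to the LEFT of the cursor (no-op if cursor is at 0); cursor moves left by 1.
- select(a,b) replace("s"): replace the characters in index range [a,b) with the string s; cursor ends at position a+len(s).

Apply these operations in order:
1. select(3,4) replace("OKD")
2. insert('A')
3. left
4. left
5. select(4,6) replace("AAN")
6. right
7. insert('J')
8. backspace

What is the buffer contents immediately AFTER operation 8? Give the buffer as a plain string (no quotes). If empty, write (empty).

Answer: KNNOAANA

Derivation:
After op 1 (select(3,4) replace("OKD")): buf='KNNOKD' cursor=6
After op 2 (insert('A')): buf='KNNOKDA' cursor=7
After op 3 (left): buf='KNNOKDA' cursor=6
After op 4 (left): buf='KNNOKDA' cursor=5
After op 5 (select(4,6) replace("AAN")): buf='KNNOAANA' cursor=7
After op 6 (right): buf='KNNOAANA' cursor=8
After op 7 (insert('J')): buf='KNNOAANAJ' cursor=9
After op 8 (backspace): buf='KNNOAANA' cursor=8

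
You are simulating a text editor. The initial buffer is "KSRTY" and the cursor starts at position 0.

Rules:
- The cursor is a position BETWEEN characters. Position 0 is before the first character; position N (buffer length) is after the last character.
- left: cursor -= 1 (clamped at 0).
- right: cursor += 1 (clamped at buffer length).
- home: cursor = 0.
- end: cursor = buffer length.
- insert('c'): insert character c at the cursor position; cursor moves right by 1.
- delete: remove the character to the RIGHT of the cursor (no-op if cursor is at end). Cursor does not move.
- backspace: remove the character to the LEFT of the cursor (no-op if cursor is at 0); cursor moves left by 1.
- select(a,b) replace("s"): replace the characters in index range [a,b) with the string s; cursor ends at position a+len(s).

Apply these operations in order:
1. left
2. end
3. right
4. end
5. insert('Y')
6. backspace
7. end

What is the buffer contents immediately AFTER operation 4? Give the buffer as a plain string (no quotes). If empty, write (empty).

Answer: KSRTY

Derivation:
After op 1 (left): buf='KSRTY' cursor=0
After op 2 (end): buf='KSRTY' cursor=5
After op 3 (right): buf='KSRTY' cursor=5
After op 4 (end): buf='KSRTY' cursor=5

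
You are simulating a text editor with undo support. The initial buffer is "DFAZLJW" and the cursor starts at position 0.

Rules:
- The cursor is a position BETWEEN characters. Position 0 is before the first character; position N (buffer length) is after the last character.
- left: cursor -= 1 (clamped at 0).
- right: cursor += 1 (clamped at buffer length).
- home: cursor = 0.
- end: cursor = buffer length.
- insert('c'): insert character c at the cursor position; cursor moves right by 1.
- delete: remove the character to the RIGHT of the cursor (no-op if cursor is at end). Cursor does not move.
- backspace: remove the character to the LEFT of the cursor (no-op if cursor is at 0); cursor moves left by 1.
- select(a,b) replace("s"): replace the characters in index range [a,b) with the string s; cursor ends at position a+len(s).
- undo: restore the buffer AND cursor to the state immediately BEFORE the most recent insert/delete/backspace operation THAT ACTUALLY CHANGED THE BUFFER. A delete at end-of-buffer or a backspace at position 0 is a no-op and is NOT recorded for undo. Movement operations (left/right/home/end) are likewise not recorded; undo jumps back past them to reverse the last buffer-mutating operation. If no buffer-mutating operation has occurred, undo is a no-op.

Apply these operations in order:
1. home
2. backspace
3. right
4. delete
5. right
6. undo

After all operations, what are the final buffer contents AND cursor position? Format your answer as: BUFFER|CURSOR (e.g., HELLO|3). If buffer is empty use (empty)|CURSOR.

After op 1 (home): buf='DFAZLJW' cursor=0
After op 2 (backspace): buf='DFAZLJW' cursor=0
After op 3 (right): buf='DFAZLJW' cursor=1
After op 4 (delete): buf='DAZLJW' cursor=1
After op 5 (right): buf='DAZLJW' cursor=2
After op 6 (undo): buf='DFAZLJW' cursor=1

Answer: DFAZLJW|1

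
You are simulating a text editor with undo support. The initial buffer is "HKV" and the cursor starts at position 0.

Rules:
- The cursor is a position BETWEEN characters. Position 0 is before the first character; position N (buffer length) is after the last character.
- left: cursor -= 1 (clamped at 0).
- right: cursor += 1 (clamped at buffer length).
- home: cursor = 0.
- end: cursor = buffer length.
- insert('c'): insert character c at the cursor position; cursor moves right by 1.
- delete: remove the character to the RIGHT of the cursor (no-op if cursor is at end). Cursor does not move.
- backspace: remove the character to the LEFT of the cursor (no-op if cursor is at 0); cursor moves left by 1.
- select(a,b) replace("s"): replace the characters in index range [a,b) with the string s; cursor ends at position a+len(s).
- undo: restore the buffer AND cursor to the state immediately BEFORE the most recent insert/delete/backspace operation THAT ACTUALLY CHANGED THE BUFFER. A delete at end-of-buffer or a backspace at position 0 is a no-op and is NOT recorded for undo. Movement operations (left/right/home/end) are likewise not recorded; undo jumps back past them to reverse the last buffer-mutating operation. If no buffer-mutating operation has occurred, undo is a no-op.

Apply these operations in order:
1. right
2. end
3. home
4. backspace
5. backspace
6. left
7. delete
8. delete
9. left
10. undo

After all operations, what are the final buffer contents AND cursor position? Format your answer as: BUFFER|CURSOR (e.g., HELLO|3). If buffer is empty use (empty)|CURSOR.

Answer: KV|0

Derivation:
After op 1 (right): buf='HKV' cursor=1
After op 2 (end): buf='HKV' cursor=3
After op 3 (home): buf='HKV' cursor=0
After op 4 (backspace): buf='HKV' cursor=0
After op 5 (backspace): buf='HKV' cursor=0
After op 6 (left): buf='HKV' cursor=0
After op 7 (delete): buf='KV' cursor=0
After op 8 (delete): buf='V' cursor=0
After op 9 (left): buf='V' cursor=0
After op 10 (undo): buf='KV' cursor=0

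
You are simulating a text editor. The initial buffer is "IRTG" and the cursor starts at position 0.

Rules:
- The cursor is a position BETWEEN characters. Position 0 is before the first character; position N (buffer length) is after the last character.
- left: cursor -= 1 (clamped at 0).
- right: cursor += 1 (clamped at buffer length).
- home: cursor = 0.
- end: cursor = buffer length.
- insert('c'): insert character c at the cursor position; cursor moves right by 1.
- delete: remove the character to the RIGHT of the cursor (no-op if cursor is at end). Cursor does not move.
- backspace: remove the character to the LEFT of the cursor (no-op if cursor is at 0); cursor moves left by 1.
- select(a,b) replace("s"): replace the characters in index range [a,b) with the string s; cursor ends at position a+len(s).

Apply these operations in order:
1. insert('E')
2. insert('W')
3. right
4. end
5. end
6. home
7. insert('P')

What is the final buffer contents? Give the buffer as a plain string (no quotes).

Answer: PEWIRTG

Derivation:
After op 1 (insert('E')): buf='EIRTG' cursor=1
After op 2 (insert('W')): buf='EWIRTG' cursor=2
After op 3 (right): buf='EWIRTG' cursor=3
After op 4 (end): buf='EWIRTG' cursor=6
After op 5 (end): buf='EWIRTG' cursor=6
After op 6 (home): buf='EWIRTG' cursor=0
After op 7 (insert('P')): buf='PEWIRTG' cursor=1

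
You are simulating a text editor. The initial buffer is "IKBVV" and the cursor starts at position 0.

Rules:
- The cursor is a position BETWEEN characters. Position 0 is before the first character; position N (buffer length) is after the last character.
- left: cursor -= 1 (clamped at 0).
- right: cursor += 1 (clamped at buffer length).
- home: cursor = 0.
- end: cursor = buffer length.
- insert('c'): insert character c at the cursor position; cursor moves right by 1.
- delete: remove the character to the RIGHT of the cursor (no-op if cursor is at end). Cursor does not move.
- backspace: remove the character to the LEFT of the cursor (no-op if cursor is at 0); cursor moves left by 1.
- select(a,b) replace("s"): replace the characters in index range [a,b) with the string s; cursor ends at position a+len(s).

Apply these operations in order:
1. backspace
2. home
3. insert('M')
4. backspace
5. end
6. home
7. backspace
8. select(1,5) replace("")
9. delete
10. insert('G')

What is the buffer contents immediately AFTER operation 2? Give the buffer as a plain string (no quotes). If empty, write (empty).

After op 1 (backspace): buf='IKBVV' cursor=0
After op 2 (home): buf='IKBVV' cursor=0

Answer: IKBVV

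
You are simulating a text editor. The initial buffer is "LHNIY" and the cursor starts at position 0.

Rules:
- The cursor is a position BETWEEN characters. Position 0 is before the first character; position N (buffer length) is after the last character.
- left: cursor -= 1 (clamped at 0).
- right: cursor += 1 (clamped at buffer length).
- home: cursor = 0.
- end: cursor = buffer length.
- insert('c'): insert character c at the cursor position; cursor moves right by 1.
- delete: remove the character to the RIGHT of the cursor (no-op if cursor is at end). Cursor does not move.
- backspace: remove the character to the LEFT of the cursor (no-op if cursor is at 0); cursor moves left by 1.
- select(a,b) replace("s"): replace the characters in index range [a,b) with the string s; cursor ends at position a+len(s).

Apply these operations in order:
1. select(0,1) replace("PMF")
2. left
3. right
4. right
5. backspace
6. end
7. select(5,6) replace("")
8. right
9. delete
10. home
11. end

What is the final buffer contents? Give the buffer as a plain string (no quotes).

Answer: PMFNI

Derivation:
After op 1 (select(0,1) replace("PMF")): buf='PMFHNIY' cursor=3
After op 2 (left): buf='PMFHNIY' cursor=2
After op 3 (right): buf='PMFHNIY' cursor=3
After op 4 (right): buf='PMFHNIY' cursor=4
After op 5 (backspace): buf='PMFNIY' cursor=3
After op 6 (end): buf='PMFNIY' cursor=6
After op 7 (select(5,6) replace("")): buf='PMFNI' cursor=5
After op 8 (right): buf='PMFNI' cursor=5
After op 9 (delete): buf='PMFNI' cursor=5
After op 10 (home): buf='PMFNI' cursor=0
After op 11 (end): buf='PMFNI' cursor=5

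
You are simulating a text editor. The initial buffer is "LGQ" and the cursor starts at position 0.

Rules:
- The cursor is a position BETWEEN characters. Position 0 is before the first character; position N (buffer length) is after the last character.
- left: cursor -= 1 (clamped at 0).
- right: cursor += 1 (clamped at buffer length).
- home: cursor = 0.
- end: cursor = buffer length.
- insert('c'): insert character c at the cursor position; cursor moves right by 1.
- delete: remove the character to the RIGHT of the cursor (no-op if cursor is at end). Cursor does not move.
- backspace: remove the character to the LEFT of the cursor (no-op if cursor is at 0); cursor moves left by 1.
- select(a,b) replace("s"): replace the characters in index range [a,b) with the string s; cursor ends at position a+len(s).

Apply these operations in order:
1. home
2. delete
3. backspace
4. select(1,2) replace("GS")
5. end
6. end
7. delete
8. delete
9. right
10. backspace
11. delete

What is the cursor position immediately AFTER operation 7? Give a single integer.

After op 1 (home): buf='LGQ' cursor=0
After op 2 (delete): buf='GQ' cursor=0
After op 3 (backspace): buf='GQ' cursor=0
After op 4 (select(1,2) replace("GS")): buf='GGS' cursor=3
After op 5 (end): buf='GGS' cursor=3
After op 6 (end): buf='GGS' cursor=3
After op 7 (delete): buf='GGS' cursor=3

Answer: 3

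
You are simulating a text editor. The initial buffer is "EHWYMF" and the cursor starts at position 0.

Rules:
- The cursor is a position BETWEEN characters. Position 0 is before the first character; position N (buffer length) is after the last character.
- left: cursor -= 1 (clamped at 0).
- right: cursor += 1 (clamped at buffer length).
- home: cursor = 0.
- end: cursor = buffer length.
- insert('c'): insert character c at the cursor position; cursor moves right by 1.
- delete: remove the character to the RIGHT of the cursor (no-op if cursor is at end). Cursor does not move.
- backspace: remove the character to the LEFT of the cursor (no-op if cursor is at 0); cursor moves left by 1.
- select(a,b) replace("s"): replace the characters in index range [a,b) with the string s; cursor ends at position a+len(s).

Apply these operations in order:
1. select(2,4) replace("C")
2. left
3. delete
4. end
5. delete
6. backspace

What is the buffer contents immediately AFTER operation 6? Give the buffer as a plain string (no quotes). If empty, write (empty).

After op 1 (select(2,4) replace("C")): buf='EHCMF' cursor=3
After op 2 (left): buf='EHCMF' cursor=2
After op 3 (delete): buf='EHMF' cursor=2
After op 4 (end): buf='EHMF' cursor=4
After op 5 (delete): buf='EHMF' cursor=4
After op 6 (backspace): buf='EHM' cursor=3

Answer: EHM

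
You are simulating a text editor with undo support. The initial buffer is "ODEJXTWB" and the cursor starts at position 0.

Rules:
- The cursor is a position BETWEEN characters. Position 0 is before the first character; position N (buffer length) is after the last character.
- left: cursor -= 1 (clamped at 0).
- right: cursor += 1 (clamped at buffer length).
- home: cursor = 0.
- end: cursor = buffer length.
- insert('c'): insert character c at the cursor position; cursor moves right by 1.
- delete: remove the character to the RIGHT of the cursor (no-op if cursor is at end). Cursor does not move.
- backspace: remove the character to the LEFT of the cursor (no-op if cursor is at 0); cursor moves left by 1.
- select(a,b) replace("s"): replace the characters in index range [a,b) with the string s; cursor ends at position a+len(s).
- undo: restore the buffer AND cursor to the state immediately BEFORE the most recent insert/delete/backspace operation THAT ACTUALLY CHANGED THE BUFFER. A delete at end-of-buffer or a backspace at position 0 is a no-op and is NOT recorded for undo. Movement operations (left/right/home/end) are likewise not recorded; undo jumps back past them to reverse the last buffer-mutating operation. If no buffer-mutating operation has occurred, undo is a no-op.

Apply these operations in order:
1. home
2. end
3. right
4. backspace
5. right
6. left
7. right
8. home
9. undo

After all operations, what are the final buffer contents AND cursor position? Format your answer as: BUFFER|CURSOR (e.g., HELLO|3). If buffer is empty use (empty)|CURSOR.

Answer: ODEJXTWB|8

Derivation:
After op 1 (home): buf='ODEJXTWB' cursor=0
After op 2 (end): buf='ODEJXTWB' cursor=8
After op 3 (right): buf='ODEJXTWB' cursor=8
After op 4 (backspace): buf='ODEJXTW' cursor=7
After op 5 (right): buf='ODEJXTW' cursor=7
After op 6 (left): buf='ODEJXTW' cursor=6
After op 7 (right): buf='ODEJXTW' cursor=7
After op 8 (home): buf='ODEJXTW' cursor=0
After op 9 (undo): buf='ODEJXTWB' cursor=8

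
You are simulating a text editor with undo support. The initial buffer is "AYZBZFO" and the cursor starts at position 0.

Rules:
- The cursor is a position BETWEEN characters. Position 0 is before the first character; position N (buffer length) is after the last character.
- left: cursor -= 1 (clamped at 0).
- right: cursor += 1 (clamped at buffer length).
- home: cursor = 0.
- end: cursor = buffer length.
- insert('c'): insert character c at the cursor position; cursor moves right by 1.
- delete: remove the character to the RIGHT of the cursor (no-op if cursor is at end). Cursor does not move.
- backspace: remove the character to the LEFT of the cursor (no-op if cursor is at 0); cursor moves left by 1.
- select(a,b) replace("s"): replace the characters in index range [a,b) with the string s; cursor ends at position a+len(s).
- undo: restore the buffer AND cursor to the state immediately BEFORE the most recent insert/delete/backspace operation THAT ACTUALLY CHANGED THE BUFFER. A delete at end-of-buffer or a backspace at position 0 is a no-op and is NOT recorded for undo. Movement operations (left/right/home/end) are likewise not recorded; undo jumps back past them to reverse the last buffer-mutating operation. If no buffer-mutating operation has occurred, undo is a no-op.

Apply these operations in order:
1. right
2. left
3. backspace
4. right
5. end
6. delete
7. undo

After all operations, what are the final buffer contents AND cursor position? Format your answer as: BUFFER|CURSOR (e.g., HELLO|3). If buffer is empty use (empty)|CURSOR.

Answer: AYZBZFO|7

Derivation:
After op 1 (right): buf='AYZBZFO' cursor=1
After op 2 (left): buf='AYZBZFO' cursor=0
After op 3 (backspace): buf='AYZBZFO' cursor=0
After op 4 (right): buf='AYZBZFO' cursor=1
After op 5 (end): buf='AYZBZFO' cursor=7
After op 6 (delete): buf='AYZBZFO' cursor=7
After op 7 (undo): buf='AYZBZFO' cursor=7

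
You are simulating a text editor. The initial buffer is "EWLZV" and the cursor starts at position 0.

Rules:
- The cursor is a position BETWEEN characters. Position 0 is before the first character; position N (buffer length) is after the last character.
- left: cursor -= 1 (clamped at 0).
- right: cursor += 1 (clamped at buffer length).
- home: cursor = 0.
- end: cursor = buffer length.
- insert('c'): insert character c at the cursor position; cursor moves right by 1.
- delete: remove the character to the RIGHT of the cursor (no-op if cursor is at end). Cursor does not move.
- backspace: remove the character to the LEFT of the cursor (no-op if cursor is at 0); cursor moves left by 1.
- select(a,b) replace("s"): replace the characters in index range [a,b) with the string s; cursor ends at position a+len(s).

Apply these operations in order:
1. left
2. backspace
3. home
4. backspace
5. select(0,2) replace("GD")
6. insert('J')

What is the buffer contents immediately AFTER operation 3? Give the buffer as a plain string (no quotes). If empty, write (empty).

Answer: EWLZV

Derivation:
After op 1 (left): buf='EWLZV' cursor=0
After op 2 (backspace): buf='EWLZV' cursor=0
After op 3 (home): buf='EWLZV' cursor=0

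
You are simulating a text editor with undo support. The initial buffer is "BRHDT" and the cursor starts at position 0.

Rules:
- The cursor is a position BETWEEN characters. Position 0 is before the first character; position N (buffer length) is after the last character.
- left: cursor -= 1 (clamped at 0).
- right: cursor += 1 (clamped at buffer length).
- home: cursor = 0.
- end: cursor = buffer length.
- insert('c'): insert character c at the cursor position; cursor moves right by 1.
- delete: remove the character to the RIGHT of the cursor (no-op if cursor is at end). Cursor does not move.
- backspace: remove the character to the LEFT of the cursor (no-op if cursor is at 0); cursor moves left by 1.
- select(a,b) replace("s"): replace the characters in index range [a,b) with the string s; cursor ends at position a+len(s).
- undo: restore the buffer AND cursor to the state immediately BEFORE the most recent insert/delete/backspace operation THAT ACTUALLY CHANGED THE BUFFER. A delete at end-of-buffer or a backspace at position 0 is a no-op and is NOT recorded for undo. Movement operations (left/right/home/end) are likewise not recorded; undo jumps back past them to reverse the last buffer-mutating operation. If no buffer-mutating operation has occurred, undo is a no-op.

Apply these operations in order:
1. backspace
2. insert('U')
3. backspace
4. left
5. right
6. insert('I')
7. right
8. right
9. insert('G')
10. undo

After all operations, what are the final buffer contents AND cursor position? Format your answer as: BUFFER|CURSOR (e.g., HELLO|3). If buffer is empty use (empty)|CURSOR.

After op 1 (backspace): buf='BRHDT' cursor=0
After op 2 (insert('U')): buf='UBRHDT' cursor=1
After op 3 (backspace): buf='BRHDT' cursor=0
After op 4 (left): buf='BRHDT' cursor=0
After op 5 (right): buf='BRHDT' cursor=1
After op 6 (insert('I')): buf='BIRHDT' cursor=2
After op 7 (right): buf='BIRHDT' cursor=3
After op 8 (right): buf='BIRHDT' cursor=4
After op 9 (insert('G')): buf='BIRHGDT' cursor=5
After op 10 (undo): buf='BIRHDT' cursor=4

Answer: BIRHDT|4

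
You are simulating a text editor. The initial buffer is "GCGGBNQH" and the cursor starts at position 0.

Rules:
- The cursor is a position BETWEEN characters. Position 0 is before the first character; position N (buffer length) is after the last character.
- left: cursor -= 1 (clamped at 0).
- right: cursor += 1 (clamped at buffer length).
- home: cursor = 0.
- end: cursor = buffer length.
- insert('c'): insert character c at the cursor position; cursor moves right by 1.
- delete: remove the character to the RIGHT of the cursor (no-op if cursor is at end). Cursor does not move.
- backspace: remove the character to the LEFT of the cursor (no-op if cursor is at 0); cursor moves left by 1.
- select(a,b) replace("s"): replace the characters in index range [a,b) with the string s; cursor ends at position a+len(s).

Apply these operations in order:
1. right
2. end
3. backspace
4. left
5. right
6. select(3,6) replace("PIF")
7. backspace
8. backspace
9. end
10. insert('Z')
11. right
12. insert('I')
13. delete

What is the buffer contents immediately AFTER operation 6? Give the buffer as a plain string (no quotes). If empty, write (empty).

After op 1 (right): buf='GCGGBNQH' cursor=1
After op 2 (end): buf='GCGGBNQH' cursor=8
After op 3 (backspace): buf='GCGGBNQ' cursor=7
After op 4 (left): buf='GCGGBNQ' cursor=6
After op 5 (right): buf='GCGGBNQ' cursor=7
After op 6 (select(3,6) replace("PIF")): buf='GCGPIFQ' cursor=6

Answer: GCGPIFQ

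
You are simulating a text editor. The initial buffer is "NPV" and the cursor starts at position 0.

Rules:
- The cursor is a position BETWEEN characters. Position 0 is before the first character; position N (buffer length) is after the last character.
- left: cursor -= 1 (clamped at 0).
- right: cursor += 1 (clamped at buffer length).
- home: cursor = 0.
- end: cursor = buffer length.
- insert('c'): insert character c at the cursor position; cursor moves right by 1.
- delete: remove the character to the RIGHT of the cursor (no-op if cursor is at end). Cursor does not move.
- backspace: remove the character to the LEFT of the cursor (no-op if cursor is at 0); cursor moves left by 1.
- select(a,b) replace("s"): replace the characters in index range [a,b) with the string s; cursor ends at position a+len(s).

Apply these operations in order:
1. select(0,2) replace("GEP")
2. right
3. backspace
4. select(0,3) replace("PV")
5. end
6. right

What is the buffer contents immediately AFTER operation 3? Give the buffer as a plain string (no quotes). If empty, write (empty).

Answer: GEP

Derivation:
After op 1 (select(0,2) replace("GEP")): buf='GEPV' cursor=3
After op 2 (right): buf='GEPV' cursor=4
After op 3 (backspace): buf='GEP' cursor=3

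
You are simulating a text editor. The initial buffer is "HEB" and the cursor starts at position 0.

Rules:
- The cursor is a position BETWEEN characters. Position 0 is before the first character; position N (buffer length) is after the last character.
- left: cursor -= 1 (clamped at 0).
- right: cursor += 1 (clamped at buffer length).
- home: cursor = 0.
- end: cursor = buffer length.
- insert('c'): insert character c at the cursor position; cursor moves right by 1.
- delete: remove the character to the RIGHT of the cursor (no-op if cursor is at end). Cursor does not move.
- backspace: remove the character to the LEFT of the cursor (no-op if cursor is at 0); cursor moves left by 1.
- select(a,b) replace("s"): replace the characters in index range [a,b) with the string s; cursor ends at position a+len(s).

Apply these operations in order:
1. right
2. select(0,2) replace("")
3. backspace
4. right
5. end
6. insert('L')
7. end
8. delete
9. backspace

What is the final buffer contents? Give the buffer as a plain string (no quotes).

Answer: B

Derivation:
After op 1 (right): buf='HEB' cursor=1
After op 2 (select(0,2) replace("")): buf='B' cursor=0
After op 3 (backspace): buf='B' cursor=0
After op 4 (right): buf='B' cursor=1
After op 5 (end): buf='B' cursor=1
After op 6 (insert('L')): buf='BL' cursor=2
After op 7 (end): buf='BL' cursor=2
After op 8 (delete): buf='BL' cursor=2
After op 9 (backspace): buf='B' cursor=1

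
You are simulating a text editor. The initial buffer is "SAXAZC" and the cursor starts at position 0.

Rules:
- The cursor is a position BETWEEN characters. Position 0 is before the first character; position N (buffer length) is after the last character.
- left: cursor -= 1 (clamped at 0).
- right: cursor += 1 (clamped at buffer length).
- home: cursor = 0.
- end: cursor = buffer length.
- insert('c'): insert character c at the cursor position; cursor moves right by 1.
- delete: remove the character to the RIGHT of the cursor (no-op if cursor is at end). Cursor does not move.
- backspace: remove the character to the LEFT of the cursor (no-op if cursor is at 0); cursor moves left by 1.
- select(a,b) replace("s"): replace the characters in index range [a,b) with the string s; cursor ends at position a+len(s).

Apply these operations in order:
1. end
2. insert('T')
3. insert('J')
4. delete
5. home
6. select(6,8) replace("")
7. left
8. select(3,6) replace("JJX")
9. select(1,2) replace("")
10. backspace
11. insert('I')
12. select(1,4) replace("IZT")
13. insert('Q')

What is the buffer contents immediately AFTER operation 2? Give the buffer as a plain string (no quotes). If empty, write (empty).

Answer: SAXAZCT

Derivation:
After op 1 (end): buf='SAXAZC' cursor=6
After op 2 (insert('T')): buf='SAXAZCT' cursor=7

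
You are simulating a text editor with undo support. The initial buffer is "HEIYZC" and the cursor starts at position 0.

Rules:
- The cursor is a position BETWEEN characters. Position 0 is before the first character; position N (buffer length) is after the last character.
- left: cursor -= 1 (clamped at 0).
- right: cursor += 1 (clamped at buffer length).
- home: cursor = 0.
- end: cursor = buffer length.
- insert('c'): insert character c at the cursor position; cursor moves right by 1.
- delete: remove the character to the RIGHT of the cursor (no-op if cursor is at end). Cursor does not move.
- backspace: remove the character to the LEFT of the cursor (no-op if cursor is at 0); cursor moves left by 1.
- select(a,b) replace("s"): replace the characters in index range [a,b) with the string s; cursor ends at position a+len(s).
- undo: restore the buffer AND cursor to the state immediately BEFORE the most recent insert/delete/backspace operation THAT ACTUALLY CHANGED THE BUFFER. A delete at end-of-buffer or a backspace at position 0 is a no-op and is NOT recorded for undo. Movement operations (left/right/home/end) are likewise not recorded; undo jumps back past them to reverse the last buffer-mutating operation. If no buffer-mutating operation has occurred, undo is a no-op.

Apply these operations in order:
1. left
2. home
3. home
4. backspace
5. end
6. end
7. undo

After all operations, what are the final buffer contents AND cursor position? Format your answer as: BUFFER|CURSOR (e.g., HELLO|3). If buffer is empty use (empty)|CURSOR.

Answer: HEIYZC|6

Derivation:
After op 1 (left): buf='HEIYZC' cursor=0
After op 2 (home): buf='HEIYZC' cursor=0
After op 3 (home): buf='HEIYZC' cursor=0
After op 4 (backspace): buf='HEIYZC' cursor=0
After op 5 (end): buf='HEIYZC' cursor=6
After op 6 (end): buf='HEIYZC' cursor=6
After op 7 (undo): buf='HEIYZC' cursor=6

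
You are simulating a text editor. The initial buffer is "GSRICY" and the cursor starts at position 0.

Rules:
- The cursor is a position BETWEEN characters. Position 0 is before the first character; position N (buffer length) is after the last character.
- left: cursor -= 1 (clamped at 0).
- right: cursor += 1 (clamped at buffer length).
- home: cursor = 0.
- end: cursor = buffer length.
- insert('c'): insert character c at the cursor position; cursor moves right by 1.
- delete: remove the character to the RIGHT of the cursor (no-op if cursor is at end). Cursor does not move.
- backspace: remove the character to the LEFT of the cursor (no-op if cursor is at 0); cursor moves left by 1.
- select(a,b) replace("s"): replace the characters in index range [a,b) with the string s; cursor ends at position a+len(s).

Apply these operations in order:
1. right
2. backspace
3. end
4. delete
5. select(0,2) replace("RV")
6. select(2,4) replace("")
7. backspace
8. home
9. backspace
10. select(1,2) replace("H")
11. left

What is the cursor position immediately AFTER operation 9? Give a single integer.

Answer: 0

Derivation:
After op 1 (right): buf='GSRICY' cursor=1
After op 2 (backspace): buf='SRICY' cursor=0
After op 3 (end): buf='SRICY' cursor=5
After op 4 (delete): buf='SRICY' cursor=5
After op 5 (select(0,2) replace("RV")): buf='RVICY' cursor=2
After op 6 (select(2,4) replace("")): buf='RVY' cursor=2
After op 7 (backspace): buf='RY' cursor=1
After op 8 (home): buf='RY' cursor=0
After op 9 (backspace): buf='RY' cursor=0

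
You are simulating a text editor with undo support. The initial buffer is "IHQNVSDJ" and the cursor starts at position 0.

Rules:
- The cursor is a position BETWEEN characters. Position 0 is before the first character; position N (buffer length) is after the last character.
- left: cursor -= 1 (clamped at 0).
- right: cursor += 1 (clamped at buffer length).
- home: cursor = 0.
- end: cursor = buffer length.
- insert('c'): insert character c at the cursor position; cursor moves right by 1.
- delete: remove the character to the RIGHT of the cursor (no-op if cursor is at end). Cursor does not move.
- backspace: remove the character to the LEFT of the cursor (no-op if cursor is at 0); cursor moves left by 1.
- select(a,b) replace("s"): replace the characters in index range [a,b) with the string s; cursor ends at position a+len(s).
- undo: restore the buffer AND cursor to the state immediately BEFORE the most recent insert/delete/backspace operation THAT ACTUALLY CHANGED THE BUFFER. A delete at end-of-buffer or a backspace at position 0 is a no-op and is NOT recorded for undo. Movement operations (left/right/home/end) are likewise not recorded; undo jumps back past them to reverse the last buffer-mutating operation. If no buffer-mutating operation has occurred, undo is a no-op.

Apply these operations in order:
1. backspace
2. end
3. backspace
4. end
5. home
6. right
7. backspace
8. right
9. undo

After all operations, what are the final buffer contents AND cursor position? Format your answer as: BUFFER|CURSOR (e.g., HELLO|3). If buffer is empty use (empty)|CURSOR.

Answer: IHQNVSD|1

Derivation:
After op 1 (backspace): buf='IHQNVSDJ' cursor=0
After op 2 (end): buf='IHQNVSDJ' cursor=8
After op 3 (backspace): buf='IHQNVSD' cursor=7
After op 4 (end): buf='IHQNVSD' cursor=7
After op 5 (home): buf='IHQNVSD' cursor=0
After op 6 (right): buf='IHQNVSD' cursor=1
After op 7 (backspace): buf='HQNVSD' cursor=0
After op 8 (right): buf='HQNVSD' cursor=1
After op 9 (undo): buf='IHQNVSD' cursor=1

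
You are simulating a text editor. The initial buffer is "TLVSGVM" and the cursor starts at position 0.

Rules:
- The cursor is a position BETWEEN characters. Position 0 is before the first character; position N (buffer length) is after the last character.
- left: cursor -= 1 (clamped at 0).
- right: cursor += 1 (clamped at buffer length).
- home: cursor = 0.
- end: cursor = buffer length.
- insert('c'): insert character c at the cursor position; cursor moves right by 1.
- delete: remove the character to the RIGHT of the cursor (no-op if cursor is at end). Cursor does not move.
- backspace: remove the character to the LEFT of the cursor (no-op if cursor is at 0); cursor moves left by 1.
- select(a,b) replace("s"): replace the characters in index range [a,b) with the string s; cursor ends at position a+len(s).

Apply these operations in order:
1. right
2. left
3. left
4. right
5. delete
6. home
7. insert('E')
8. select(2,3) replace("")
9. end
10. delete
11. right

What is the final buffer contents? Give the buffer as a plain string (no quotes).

After op 1 (right): buf='TLVSGVM' cursor=1
After op 2 (left): buf='TLVSGVM' cursor=0
After op 3 (left): buf='TLVSGVM' cursor=0
After op 4 (right): buf='TLVSGVM' cursor=1
After op 5 (delete): buf='TVSGVM' cursor=1
After op 6 (home): buf='TVSGVM' cursor=0
After op 7 (insert('E')): buf='ETVSGVM' cursor=1
After op 8 (select(2,3) replace("")): buf='ETSGVM' cursor=2
After op 9 (end): buf='ETSGVM' cursor=6
After op 10 (delete): buf='ETSGVM' cursor=6
After op 11 (right): buf='ETSGVM' cursor=6

Answer: ETSGVM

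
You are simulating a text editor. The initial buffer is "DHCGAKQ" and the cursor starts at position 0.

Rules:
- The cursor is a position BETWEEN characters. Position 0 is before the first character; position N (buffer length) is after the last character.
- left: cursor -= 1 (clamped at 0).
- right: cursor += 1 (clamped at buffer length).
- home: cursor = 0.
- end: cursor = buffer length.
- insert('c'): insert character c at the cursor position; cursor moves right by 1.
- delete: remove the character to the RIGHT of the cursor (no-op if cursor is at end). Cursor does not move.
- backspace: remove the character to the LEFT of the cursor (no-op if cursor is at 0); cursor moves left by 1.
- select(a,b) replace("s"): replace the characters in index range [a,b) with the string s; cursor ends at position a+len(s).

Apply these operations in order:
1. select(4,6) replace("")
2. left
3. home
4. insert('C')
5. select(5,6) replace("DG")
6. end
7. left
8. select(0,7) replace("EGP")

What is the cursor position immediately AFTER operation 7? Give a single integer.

After op 1 (select(4,6) replace("")): buf='DHCGQ' cursor=4
After op 2 (left): buf='DHCGQ' cursor=3
After op 3 (home): buf='DHCGQ' cursor=0
After op 4 (insert('C')): buf='CDHCGQ' cursor=1
After op 5 (select(5,6) replace("DG")): buf='CDHCGDG' cursor=7
After op 6 (end): buf='CDHCGDG' cursor=7
After op 7 (left): buf='CDHCGDG' cursor=6

Answer: 6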